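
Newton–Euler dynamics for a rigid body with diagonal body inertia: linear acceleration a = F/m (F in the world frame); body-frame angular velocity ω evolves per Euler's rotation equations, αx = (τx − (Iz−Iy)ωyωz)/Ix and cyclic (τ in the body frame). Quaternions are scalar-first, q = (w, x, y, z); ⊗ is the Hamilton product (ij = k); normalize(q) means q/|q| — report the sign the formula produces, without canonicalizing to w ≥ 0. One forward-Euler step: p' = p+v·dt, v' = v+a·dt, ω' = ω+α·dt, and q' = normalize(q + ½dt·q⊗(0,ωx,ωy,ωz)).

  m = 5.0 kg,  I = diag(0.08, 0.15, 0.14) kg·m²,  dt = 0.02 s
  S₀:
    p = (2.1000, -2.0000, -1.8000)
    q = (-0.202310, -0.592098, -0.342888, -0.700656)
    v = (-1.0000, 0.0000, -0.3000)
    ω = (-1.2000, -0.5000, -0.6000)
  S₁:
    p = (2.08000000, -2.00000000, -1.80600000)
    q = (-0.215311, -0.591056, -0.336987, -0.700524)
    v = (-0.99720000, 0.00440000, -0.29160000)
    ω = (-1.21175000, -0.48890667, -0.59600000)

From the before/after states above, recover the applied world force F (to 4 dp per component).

v₁ − v₀ = (0.00280000, 0.00440000, 0.00840000)
applied force F = (0.7000, 1.1000, 2.1000)

F = (0.7000, 1.1000, 2.1000)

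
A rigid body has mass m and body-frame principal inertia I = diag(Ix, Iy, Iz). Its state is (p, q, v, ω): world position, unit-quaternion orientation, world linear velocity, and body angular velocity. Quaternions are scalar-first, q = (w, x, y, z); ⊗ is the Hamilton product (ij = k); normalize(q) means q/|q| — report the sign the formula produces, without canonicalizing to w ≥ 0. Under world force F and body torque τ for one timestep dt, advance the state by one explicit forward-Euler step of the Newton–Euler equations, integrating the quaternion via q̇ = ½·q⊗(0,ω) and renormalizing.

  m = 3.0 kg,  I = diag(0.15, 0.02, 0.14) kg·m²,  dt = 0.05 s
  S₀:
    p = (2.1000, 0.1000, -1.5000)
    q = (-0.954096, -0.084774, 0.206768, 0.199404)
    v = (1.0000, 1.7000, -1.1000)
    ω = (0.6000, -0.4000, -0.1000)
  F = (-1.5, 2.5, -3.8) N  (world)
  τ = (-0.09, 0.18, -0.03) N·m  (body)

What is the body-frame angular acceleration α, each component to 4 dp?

α = (-0.6320, 9.0300, -0.4371)

gyro term ω×Iω = (0.0048, -0.0006, 0.0312)
angular accel α = (-0.6320, 9.0300, -0.4371)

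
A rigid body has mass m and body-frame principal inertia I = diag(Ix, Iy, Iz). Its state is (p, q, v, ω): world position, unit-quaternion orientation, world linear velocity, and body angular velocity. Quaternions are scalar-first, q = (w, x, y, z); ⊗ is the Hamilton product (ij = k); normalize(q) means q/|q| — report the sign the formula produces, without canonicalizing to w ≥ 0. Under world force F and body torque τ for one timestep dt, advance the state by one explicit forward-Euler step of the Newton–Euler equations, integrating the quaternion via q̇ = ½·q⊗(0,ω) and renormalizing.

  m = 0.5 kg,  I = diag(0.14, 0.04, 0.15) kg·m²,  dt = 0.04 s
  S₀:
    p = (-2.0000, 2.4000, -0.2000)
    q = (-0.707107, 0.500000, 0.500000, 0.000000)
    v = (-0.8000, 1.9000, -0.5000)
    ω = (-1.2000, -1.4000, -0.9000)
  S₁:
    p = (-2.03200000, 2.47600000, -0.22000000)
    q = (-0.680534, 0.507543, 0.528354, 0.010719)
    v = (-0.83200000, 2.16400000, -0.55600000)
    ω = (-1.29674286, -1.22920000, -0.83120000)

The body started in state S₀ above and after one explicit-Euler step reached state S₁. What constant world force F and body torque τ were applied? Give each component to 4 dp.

F = (-0.4000, 3.3000, -0.7000)
τ = (-0.2000, 0.1600, 0.0900)

v₁ − v₀ = (-0.03200000, 0.26400000, -0.05600000)
applied force F = (-0.4000, 3.3000, -0.7000)
Δω = ω₁−ω₀ = (-0.09674286, 0.17080000, 0.06880000)
precession coupling = (0.1386, -0.0108, -0.1680)
I·α + gyro = (-0.2000, 0.1600, 0.0900)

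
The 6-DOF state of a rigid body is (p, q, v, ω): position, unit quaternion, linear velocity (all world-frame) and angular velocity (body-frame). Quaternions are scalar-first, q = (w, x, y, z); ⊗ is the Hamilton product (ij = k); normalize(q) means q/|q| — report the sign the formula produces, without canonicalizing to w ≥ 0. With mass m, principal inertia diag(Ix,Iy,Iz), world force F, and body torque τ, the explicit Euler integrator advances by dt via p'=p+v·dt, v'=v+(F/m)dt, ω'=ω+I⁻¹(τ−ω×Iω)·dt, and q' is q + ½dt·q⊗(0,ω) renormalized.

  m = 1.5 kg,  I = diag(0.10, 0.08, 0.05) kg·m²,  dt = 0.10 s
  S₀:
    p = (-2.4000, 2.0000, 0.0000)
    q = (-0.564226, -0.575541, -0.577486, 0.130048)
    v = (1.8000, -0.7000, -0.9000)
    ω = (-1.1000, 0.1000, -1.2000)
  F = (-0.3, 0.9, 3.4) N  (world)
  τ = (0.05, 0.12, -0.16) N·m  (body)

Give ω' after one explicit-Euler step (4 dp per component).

ω' = (-1.0536, 0.1675, -1.5244)

(τ − ω×Iω)/I = (0.4640, 0.6750, -3.2440)
ω' = ω + α·dt = (-1.0536, 0.1675, -1.5244)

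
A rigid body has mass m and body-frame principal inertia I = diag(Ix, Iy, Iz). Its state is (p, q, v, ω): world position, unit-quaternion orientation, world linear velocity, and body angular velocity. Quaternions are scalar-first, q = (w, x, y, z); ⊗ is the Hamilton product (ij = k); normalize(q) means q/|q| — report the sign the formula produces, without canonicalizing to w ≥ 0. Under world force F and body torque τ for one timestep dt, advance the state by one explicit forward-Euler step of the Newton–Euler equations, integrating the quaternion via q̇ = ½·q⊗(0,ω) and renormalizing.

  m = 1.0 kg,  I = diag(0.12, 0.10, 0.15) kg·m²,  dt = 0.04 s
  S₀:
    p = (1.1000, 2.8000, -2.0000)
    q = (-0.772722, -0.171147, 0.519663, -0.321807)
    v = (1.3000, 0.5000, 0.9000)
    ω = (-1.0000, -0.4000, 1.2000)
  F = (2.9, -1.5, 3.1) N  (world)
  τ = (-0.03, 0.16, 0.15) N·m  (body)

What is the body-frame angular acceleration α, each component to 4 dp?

gyro term ω×Iω = (-0.0240, 0.0360, -0.0080)
α = I⁻¹(τ − ω×Iω) = (-0.0500, 1.2400, 1.0533)

α = (-0.0500, 1.2400, 1.0533)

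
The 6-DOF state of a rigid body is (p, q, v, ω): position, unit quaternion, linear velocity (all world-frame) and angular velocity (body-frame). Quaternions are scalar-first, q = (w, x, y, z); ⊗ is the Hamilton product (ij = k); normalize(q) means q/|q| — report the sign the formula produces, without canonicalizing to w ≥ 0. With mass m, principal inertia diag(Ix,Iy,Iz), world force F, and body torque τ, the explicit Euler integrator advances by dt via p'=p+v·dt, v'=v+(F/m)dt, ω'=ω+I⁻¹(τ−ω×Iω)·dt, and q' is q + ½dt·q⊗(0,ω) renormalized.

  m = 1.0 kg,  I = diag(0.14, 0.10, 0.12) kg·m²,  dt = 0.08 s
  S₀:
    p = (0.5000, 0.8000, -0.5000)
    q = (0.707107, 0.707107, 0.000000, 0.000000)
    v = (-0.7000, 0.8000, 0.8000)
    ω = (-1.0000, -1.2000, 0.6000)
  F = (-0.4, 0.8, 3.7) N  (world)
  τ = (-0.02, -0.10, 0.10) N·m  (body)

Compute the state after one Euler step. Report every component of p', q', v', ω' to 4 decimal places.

α = I⁻¹(τ − ω×Iω) = (-0.0400, -0.8800, 1.2333)
ω' = ω + α·dt = (-1.0032, -1.2704, 0.6987)
Hamilton product q⊗(0,ω) = (0.7071070, -0.7071070, -1.2727926, -0.4242642)
q' = normalize(q + ½dt·q⊗(0,ω)) = (0.7337, 0.6773, -0.0508, -0.0169)
a = (-0.4000, 0.8000, 3.7000)
new position p' = (0.4440, 0.8640, -0.4360)
v + (F/m)dt = (-0.7320, 0.8640, 1.0960)

p' = (0.4440, 0.8640, -0.4360)
q' = (0.7337, 0.6773, -0.0508, -0.0169)
v' = (-0.7320, 0.8640, 1.0960)
ω' = (-1.0032, -1.2704, 0.6987)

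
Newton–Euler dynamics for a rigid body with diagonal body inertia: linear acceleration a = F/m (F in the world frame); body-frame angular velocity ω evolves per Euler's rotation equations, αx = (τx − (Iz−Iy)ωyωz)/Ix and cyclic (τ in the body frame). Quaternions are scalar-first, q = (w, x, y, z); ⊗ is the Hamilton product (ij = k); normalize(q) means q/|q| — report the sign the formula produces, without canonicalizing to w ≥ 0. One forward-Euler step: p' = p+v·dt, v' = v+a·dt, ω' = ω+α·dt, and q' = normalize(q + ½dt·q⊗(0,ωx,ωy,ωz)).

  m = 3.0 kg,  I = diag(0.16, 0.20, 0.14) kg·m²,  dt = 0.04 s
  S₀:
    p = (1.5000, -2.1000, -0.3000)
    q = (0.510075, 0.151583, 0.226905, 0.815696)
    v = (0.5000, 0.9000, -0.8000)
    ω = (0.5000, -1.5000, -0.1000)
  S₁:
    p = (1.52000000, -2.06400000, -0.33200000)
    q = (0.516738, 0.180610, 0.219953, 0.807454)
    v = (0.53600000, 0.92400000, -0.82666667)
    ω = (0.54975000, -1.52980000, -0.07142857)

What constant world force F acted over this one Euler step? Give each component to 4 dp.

F = (2.7000, 1.8000, -2.0000)

v₁ − v₀ = (0.03600000, 0.02400000, -0.02666667)
F = m·Δv/dt = (2.7000, 1.8000, -2.0000)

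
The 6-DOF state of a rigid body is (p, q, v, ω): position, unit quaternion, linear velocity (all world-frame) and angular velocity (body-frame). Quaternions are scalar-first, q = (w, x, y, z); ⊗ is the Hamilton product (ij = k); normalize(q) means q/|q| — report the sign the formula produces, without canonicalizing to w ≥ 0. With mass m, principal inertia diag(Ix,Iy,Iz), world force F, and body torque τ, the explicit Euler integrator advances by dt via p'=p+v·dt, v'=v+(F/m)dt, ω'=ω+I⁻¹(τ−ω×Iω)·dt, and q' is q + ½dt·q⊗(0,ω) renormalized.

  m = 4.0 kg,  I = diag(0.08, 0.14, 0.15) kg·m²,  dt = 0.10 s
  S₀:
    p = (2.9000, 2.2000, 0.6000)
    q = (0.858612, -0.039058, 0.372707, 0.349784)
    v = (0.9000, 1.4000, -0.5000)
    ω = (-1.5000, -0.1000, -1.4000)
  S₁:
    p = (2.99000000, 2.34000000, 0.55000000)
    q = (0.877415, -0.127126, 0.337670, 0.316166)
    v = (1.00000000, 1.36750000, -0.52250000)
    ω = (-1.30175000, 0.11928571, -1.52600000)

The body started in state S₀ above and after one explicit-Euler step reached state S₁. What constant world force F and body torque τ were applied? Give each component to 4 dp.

Δv = v₁−v₀ = (0.10000000, -0.03250000, -0.02250000)
applied force F = (4.0000, -1.3000, -0.9000)
Δω = ω₁−ω₀ = (0.19825000, 0.21928571, -0.12600000)
precession coupling = (0.0014, -0.1470, 0.0090)
applied torque τ = (0.1600, 0.1600, -0.1800)

F = (4.0000, -1.3000, -0.9000)
τ = (0.1600, 0.1600, -0.1800)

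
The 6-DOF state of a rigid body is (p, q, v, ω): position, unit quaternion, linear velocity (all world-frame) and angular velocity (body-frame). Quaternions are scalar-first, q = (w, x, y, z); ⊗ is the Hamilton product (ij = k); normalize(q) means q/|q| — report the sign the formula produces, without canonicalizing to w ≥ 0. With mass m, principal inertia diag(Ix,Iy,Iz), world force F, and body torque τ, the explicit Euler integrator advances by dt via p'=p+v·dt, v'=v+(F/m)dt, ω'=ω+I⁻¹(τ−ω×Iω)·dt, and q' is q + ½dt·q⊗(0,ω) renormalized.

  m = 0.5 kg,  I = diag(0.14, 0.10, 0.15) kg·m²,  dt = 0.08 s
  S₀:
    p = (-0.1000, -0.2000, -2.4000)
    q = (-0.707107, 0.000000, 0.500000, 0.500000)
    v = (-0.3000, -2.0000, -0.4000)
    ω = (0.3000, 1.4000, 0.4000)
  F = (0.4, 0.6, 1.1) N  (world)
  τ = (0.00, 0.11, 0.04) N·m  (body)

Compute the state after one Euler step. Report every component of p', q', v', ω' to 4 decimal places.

a = F/m = (0.8000, 1.2000, 2.2000)
p + v·dt = (-0.1240, -0.3600, -2.4320)
new velocity v' = (-0.2360, -1.9040, -0.2240)
(τ − ω×Iω)/I = (-0.2000, 1.1120, 0.3787)
ω' = ω + α·dt = (0.2840, 1.4890, 0.4303)
Hamilton product q⊗(0,ω) = (-0.9000000, -0.7121321, -0.8399498, -0.4328428)
q + ½dt·q⊗(0,ω), renormalized = (-0.7418, -0.0284, 0.4656, 0.4818)

p' = (-0.1240, -0.3600, -2.4320)
q' = (-0.7418, -0.0284, 0.4656, 0.4818)
v' = (-0.2360, -1.9040, -0.2240)
ω' = (0.2840, 1.4890, 0.4303)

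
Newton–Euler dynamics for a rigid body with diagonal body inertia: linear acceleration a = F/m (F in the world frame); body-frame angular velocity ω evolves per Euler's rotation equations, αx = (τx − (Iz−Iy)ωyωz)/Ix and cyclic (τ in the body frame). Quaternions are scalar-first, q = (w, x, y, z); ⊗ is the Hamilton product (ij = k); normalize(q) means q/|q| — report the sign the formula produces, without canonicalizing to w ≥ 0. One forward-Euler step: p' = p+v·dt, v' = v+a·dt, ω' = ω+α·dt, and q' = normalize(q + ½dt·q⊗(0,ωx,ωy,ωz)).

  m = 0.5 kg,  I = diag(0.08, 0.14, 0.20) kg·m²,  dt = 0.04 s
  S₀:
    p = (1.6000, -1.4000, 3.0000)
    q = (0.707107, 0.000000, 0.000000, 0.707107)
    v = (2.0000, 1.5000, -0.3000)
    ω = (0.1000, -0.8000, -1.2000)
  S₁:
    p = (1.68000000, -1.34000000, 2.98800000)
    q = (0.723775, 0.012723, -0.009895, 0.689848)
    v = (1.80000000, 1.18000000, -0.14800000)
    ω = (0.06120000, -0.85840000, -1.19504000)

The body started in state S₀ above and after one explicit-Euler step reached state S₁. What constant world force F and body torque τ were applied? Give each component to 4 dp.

Δω = ω₁−ω₀ = (-0.03880000, -0.05840000, 0.00496000)
gyro term ω₀×Iω₀ = (0.0576, 0.0144, -0.0048)
applied torque τ = (-0.0200, -0.1900, 0.0200)
Δv = v₁−v₀ = (-0.20000000, -0.32000000, 0.15200000)
F = m·Δv/dt = (-2.5000, -4.0000, 1.9000)

F = (-2.5000, -4.0000, 1.9000)
τ = (-0.0200, -0.1900, 0.0200)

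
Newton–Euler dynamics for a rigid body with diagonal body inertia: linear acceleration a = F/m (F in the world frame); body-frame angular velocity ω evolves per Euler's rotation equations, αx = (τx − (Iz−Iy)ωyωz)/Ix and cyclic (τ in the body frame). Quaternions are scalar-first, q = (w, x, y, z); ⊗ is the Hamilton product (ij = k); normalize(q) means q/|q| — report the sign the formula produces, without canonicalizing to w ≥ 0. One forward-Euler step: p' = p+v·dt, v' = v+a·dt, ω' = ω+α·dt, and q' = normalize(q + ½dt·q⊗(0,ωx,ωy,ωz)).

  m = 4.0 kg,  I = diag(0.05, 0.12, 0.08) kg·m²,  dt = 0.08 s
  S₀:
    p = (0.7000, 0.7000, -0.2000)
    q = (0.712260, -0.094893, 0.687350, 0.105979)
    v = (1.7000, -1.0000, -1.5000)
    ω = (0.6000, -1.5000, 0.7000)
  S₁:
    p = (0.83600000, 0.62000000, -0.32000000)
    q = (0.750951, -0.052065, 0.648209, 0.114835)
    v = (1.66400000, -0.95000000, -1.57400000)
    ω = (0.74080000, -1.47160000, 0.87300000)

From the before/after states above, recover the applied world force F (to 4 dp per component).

Δv = v₁−v₀ = (-0.03600000, 0.05000000, -0.07400000)
applied force F = (-1.8000, 2.5000, -3.7000)

F = (-1.8000, 2.5000, -3.7000)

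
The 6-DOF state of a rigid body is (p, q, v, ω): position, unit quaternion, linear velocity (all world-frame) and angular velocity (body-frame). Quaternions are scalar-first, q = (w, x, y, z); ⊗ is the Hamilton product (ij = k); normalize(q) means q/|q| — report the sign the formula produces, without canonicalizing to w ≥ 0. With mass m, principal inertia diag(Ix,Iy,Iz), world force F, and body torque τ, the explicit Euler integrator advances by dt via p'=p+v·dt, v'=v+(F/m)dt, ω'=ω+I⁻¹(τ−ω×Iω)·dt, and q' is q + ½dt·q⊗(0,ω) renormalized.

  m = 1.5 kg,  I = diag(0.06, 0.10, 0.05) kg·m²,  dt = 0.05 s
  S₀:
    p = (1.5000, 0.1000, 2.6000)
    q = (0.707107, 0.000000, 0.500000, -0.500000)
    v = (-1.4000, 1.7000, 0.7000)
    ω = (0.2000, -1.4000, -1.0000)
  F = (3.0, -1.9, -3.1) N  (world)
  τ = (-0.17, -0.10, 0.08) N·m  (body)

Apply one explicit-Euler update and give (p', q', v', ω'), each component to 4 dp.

a = (2.0000, -1.2667, -2.0667)
p' = p + v·dt = (1.4300, 0.1850, 2.6350)
v + (F/m)dt = (-1.3000, 1.6367, 0.5967)
precession coupling ω×(Iω) = (-0.0700, -0.0020, -0.0112)
angular accel α = (-1.6667, -0.9800, 1.8240)
ω' = ω + α·dt = (0.1167, -1.4490, -0.9088)
Hamilton product q⊗(0,ω) = (0.2000000, -1.0585786, -1.0899498, -0.8071070)
q + ½dt·q⊗(0,ω), renormalized = (0.7114, -0.0264, 0.4723, -0.5197)

p' = (1.4300, 0.1850, 2.6350)
q' = (0.7114, -0.0264, 0.4723, -0.5197)
v' = (-1.3000, 1.6367, 0.5967)
ω' = (0.1167, -1.4490, -0.9088)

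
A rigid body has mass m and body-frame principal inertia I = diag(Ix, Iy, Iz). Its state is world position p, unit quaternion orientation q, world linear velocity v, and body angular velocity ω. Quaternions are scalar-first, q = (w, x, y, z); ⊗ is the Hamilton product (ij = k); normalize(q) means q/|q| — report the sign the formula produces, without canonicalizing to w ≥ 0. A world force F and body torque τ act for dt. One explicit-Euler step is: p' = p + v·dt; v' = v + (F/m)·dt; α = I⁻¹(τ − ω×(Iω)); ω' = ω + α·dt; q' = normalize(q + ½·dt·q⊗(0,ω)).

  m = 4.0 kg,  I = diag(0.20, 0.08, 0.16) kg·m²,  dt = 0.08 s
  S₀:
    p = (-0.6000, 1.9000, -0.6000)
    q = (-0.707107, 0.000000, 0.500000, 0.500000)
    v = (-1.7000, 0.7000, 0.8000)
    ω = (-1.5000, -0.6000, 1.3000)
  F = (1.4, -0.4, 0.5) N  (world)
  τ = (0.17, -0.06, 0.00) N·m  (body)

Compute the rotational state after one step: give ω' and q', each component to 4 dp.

ω' = (-1.4070, -0.5820, 1.3540)
q' = (-0.7186, 0.0802, 0.4853, 0.4915)

gyro term ω×Iω = (-0.0624, -0.0780, -0.1080)
α = I⁻¹(τ − ω×Iω) = (1.1620, 0.2250, 0.6750)
ω + α·dt = (-1.4070, -0.5820, 1.3540)
q⊗(0,ω) = (-0.3500000, 2.0106605, -0.3257358, -0.1692391)
q' = normalize(q + ½dt·q⊗(0,ω)) = (-0.7186, 0.0802, 0.4853, 0.4915)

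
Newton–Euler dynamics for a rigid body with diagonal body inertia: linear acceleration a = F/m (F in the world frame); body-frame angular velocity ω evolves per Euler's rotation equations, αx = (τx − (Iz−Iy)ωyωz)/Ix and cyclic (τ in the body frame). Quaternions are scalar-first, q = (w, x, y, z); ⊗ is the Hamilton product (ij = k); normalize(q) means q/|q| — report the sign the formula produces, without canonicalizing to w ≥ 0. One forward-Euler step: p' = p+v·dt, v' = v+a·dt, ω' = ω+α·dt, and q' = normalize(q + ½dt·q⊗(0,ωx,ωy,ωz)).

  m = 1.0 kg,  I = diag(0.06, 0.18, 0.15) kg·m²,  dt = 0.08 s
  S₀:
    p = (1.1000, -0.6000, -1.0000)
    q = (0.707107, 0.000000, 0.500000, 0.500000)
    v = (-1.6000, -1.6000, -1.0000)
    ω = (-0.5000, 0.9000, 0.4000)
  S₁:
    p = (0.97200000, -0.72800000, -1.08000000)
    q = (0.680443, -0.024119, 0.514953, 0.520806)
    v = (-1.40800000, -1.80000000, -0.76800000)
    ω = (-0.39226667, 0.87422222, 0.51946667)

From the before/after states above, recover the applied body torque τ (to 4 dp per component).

Δω = ω₁−ω₀ = (0.10773333, -0.02577778, 0.11946667)
I·α + gyro = (0.0700, -0.0400, 0.1700)

τ = (0.0700, -0.0400, 0.1700)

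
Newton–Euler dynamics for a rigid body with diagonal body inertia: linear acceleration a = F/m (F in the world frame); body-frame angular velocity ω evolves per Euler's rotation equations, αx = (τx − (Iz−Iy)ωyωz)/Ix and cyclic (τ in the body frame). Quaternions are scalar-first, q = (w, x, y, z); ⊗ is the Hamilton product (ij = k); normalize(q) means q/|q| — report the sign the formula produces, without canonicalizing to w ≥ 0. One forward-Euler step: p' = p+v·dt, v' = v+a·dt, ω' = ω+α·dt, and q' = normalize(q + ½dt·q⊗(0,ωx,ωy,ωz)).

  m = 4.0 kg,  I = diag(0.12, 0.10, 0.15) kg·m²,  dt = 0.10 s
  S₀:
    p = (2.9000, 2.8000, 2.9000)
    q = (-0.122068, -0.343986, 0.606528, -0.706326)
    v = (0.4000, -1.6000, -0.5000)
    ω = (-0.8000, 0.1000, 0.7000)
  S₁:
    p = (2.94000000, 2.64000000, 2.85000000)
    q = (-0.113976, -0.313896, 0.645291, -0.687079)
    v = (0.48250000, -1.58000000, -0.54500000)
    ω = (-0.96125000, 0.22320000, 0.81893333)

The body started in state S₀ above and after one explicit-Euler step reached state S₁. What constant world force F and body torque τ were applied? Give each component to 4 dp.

F = (3.3000, 0.8000, -1.8000)
τ = (-0.1900, 0.1400, 0.1800)

Δv = v₁−v₀ = (0.08250000, 0.02000000, -0.04500000)
F = m·Δv/dt = (3.3000, 0.8000, -1.8000)
ω₁ − ω₀ = (-0.16125000, 0.12320000, 0.11893333)
ω₀×(Iω₀) = (0.0035, 0.0168, 0.0016)
I·α + gyro = (-0.1900, 0.1400, 0.1800)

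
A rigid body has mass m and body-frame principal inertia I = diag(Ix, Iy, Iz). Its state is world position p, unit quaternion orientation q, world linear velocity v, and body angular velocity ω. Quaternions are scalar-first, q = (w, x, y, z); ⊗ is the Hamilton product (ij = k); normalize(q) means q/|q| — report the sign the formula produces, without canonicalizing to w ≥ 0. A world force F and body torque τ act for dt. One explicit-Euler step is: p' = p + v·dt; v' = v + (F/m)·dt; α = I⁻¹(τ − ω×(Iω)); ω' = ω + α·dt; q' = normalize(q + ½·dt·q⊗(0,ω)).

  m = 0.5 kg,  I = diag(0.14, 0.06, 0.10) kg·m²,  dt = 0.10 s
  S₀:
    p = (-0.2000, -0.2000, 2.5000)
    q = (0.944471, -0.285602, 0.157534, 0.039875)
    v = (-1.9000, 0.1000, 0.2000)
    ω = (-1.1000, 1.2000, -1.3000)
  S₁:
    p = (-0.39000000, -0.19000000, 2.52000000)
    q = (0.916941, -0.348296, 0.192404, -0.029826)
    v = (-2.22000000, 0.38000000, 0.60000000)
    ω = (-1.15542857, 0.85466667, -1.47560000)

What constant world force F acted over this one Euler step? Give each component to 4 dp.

F = (-1.6000, 1.4000, 2.0000)

velocity change Δv = (-0.32000000, 0.28000000, 0.40000000)
F = m·Δv/dt = (-1.6000, 1.4000, 2.0000)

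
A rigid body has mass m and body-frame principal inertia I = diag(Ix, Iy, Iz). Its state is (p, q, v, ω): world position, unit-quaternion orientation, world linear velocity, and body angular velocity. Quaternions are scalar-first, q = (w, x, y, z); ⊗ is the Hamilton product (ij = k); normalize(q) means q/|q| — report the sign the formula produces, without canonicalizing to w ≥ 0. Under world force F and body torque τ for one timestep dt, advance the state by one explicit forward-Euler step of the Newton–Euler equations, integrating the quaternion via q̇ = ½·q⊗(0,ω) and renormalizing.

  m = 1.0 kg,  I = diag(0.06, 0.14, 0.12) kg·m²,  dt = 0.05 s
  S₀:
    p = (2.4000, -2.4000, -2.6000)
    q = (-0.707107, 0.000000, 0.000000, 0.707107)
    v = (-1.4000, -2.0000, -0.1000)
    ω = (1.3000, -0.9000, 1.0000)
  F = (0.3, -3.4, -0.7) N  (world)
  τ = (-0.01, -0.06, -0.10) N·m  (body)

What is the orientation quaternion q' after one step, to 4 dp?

2q̇ = q⊗(0,ω) = (-0.7071070, -0.2828428, 1.5556354, -0.7071070)
updated quaternion q' = (-0.7240, -0.0071, 0.0388, 0.6887)

q' = (-0.7240, -0.0071, 0.0388, 0.6887)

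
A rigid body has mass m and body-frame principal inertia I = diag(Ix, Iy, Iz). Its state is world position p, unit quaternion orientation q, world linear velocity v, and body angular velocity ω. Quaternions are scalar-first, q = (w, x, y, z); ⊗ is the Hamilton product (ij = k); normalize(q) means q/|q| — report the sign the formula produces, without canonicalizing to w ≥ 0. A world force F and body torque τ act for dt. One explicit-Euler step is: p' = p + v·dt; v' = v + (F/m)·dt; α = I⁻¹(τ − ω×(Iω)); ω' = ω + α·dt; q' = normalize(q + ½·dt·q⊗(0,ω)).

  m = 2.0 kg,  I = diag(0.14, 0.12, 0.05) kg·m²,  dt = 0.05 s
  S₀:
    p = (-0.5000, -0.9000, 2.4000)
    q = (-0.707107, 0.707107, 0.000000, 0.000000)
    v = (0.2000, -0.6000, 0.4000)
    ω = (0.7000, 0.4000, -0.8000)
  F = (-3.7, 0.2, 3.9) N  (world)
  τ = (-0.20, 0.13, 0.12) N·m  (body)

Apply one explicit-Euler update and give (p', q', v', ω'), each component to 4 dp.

p' = (-0.4900, -0.9300, 2.4200)
q' = (-0.7192, 0.6945, 0.0071, 0.0212)
v' = (0.1075, -0.5950, 0.4975)
ω' = (0.6206, 0.4752, -0.6744)

gyro term ω×Iω = (0.0224, -0.0504, -0.0056)
(τ − ω×Iω)/I = (-1.5886, 1.5033, 2.5120)
ω' = ω + α·dt = (0.6206, 0.4752, -0.6744)
Hamilton product q⊗(0,ω) = (-0.4949749, -0.4949749, 0.2828428, 0.8485284)
q' = normalize(q + ½dt·q⊗(0,ω)) = (-0.7192, 0.6945, 0.0071, 0.0212)
a = F/m = (-1.8500, 0.1000, 1.9500)
p' = p + v·dt = (-0.4900, -0.9300, 2.4200)
v + (F/m)dt = (0.1075, -0.5950, 0.4975)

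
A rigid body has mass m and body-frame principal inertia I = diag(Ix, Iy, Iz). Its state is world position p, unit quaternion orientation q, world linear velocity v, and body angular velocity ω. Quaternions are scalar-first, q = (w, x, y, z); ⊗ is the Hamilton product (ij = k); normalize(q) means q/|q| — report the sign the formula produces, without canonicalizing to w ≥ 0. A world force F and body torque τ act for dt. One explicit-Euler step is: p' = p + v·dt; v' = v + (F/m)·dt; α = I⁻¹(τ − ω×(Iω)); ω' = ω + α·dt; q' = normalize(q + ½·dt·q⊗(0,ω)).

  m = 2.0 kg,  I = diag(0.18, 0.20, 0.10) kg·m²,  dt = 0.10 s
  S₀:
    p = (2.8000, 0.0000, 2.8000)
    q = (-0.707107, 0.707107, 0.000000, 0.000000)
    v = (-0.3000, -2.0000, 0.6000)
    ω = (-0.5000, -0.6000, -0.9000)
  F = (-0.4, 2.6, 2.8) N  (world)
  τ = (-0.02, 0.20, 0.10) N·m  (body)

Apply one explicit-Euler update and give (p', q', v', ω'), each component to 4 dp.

p' = (2.7700, -0.2000, 2.8600)
q' = (-0.6882, 0.7235, 0.0529, 0.0106)
v' = (-0.3200, -1.8700, 0.7400)
ω' = (-0.4811, -0.5180, -0.8060)

angular accel α = (0.1889, 0.8200, 0.9400)
new body rate ω' = (-0.4811, -0.5180, -0.8060)
q⊗(0,ω) = (0.3535535, 0.3535535, 1.0606605, 0.2121321)
q' = normalize(q + ½dt·q⊗(0,ω)) = (-0.6882, 0.7235, 0.0529, 0.0106)
p' = p + v·dt = (2.7700, -0.2000, 2.8600)
v' = v + a·dt = (-0.3200, -1.8700, 0.7400)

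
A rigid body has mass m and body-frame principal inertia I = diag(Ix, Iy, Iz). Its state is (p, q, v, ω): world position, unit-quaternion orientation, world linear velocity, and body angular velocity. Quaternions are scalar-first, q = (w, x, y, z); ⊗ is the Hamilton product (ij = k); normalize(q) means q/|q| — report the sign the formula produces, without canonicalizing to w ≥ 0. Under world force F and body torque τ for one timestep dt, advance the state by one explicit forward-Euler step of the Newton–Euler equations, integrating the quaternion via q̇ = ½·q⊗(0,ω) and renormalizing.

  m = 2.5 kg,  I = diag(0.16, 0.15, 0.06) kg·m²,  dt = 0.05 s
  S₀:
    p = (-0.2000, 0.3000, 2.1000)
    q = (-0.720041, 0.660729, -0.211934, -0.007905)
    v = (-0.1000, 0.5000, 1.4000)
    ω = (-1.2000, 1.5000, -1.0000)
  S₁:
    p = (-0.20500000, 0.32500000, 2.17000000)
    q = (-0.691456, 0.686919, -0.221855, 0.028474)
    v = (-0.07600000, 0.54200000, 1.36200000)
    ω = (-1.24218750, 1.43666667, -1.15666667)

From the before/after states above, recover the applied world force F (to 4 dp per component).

F = (1.2000, 2.1000, -1.9000)

velocity change Δv = (0.02400000, 0.04200000, -0.03800000)
applied force F = (1.2000, 2.1000, -1.9000)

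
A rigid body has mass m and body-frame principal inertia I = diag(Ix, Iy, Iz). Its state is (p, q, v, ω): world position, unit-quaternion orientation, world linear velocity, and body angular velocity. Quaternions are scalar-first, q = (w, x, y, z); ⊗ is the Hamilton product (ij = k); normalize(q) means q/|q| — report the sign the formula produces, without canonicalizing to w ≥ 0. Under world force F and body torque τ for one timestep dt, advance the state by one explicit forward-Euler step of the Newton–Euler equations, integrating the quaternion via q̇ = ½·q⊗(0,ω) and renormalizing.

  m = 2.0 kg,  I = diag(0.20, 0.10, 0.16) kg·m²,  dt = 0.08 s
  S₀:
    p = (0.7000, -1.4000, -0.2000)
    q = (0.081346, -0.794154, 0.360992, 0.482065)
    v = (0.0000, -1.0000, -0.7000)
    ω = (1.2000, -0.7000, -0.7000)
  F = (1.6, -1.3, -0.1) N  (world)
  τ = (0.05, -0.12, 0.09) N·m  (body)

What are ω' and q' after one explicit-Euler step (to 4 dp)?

α = I⁻¹(τ − ω×Iω) = (0.1030, -0.8640, 0.0375)
ω' = ω + α·dt = (1.2082, -0.7691, -0.6970)
Hamilton product q⊗(0,ω) = (1.5431247, 0.1823663, -0.0343720, 0.0657752)
q' = normalize(q + ½dt·q⊗(0,ω)) = (0.1428, -0.7853, 0.3589, 0.4838)

ω' = (1.2082, -0.7691, -0.6970)
q' = (0.1428, -0.7853, 0.3589, 0.4838)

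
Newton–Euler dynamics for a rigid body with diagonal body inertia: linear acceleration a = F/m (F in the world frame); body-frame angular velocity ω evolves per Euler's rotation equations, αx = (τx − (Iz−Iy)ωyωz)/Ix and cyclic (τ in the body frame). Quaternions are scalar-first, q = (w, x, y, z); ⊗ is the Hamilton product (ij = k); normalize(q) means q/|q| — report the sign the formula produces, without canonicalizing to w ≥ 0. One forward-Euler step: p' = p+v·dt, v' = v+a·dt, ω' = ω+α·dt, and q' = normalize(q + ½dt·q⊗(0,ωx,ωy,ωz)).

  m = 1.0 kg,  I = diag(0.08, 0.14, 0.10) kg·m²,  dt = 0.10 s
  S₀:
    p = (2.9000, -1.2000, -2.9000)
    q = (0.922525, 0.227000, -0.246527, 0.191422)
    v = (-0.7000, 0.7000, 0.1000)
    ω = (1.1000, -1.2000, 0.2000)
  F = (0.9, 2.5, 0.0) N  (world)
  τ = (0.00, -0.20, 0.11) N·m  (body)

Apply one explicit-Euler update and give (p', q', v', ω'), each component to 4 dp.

p' = (2.8300, -1.1300, -2.8900)
q' = (0.8903, 0.2858, -0.2926, 0.1999)
v' = (-0.6100, 0.9500, 0.1000)
ω' = (1.0880, -1.3397, 0.3892)

(τ − ω×Iω)/I = (-0.1200, -1.3971, 1.8920)
new body rate ω' = (1.0880, -1.3397, 0.3892)
2q̇ = q⊗(0,ω) = (-0.5838168, 1.1951785, -0.9418658, 0.1832847)
updated quaternion q' = (0.8903, 0.2858, -0.2926, 0.1999)
a = F/m = (0.9000, 2.5000, 0.0000)
p + v·dt = (2.8300, -1.1300, -2.8900)
v + (F/m)dt = (-0.6100, 0.9500, 0.1000)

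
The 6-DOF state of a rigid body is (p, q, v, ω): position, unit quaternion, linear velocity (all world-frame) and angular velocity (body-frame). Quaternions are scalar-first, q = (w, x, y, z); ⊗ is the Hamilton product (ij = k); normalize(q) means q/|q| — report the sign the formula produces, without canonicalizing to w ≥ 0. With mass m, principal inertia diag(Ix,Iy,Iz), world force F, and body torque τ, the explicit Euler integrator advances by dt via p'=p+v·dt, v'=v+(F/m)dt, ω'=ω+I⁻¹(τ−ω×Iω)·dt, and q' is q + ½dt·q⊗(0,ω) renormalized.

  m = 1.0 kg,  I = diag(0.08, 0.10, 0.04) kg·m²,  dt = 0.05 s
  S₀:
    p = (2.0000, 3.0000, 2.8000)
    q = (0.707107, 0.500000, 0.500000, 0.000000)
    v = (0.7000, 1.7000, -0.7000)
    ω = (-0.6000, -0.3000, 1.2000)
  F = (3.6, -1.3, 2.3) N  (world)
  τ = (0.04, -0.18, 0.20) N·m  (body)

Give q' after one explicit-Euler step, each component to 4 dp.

q⊗(0,ω) = (0.4500000, 0.1757358, -0.8121321, 0.9985284)
updated quaternion q' = (0.7179, 0.5041, 0.4794, 0.0249)

q' = (0.7179, 0.5041, 0.4794, 0.0249)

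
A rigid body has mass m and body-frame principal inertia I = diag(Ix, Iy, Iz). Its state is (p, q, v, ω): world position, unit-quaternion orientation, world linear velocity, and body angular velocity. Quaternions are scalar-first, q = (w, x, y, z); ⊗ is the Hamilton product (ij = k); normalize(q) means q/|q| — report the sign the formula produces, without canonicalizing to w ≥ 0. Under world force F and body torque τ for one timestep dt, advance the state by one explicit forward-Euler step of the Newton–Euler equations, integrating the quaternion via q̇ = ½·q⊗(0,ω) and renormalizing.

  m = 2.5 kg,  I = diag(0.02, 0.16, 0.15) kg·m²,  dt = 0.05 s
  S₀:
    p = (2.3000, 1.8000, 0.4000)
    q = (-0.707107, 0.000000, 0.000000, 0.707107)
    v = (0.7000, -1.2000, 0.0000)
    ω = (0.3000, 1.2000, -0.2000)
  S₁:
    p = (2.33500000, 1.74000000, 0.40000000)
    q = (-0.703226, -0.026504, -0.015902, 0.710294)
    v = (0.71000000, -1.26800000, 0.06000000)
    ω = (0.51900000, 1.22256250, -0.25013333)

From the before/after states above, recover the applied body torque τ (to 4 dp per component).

τ = (0.0900, 0.0800, -0.1000)

ω₁ − ω₀ = (0.21900000, 0.02256250, -0.05013333)
applied torque τ = (0.0900, 0.0800, -0.1000)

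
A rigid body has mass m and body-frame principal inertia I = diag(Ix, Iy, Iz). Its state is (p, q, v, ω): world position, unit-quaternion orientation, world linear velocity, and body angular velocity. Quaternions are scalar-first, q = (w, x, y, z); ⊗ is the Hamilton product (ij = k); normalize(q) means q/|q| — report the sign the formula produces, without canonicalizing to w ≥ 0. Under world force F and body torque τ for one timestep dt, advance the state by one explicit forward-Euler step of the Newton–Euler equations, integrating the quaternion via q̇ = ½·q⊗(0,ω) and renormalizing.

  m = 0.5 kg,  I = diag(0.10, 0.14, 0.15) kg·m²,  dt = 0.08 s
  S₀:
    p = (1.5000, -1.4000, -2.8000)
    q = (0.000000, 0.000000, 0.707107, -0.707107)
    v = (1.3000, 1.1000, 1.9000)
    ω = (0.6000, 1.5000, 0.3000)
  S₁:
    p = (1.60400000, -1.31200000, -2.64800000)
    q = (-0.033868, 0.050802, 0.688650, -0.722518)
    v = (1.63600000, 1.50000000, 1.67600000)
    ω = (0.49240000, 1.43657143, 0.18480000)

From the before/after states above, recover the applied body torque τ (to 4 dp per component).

τ = (-0.1300, -0.1200, -0.1800)

ω₁ − ω₀ = (-0.10760000, -0.06342857, -0.11520000)
applied torque τ = (-0.1300, -0.1200, -0.1800)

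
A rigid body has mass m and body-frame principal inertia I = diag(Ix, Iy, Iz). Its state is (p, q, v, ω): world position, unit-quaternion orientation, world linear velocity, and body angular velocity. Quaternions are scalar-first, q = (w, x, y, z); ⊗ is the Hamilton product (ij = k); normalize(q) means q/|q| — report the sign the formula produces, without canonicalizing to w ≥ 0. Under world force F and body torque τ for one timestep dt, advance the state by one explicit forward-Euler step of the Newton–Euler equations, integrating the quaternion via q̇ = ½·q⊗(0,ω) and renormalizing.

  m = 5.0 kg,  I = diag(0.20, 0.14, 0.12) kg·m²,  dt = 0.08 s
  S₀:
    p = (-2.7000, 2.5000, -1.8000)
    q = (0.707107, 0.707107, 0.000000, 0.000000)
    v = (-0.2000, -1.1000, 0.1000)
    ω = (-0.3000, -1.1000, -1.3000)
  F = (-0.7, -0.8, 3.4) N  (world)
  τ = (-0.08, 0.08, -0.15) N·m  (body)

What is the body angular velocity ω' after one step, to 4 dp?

ω' = (-0.3206, -1.0721, -1.3868)

α = I⁻¹(τ − ω×Iω) = (-0.2570, 0.3486, -1.0850)
ω' = ω + α·dt = (-0.3206, -1.0721, -1.3868)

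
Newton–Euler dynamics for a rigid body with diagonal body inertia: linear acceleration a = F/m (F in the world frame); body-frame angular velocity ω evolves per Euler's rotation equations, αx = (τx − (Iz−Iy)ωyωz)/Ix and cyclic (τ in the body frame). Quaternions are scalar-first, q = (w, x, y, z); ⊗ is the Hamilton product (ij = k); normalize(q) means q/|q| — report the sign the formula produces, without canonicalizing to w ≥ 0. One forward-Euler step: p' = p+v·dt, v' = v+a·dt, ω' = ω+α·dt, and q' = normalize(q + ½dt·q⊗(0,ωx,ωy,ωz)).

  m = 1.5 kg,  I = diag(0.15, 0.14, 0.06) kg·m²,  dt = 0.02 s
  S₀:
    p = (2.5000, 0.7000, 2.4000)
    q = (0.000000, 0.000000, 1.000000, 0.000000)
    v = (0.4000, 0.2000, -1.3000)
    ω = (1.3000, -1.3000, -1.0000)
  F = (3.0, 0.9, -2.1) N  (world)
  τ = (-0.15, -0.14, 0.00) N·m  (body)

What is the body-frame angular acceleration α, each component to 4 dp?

precession coupling ω×(Iω) = (-0.1040, -0.1170, 0.0169)
α = I⁻¹(τ − ω×Iω) = (-0.3067, -0.1643, -0.2817)

α = (-0.3067, -0.1643, -0.2817)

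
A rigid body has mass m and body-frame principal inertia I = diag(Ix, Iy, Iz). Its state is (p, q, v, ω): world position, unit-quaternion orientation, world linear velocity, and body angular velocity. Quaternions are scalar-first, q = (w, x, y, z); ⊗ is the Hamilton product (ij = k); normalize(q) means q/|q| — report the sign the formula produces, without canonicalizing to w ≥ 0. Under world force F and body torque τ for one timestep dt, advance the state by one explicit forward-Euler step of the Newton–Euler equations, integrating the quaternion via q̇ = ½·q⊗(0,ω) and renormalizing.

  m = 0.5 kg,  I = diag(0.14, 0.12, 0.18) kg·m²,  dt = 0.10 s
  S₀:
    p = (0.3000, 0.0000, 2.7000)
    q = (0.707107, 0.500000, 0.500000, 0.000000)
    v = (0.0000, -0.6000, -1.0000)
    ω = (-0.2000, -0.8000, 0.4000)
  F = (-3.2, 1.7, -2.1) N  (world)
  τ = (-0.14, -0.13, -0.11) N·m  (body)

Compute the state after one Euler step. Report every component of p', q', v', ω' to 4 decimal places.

p' = (0.3000, -0.0600, 2.6000)
q' = (0.7313, 0.5024, 0.4612, -0.0009)
v' = (-0.6400, -0.2600, -1.4200)
ω' = (-0.2863, -0.9110, 0.3407)

linear accel F/m = (-6.4000, 3.4000, -4.2000)
new position p' = (0.3000, -0.0600, 2.6000)
v + (F/m)dt = (-0.6400, -0.2600, -1.4200)
ω×(Iω) gyroscopic = (-0.0192, 0.0032, -0.0032)
(τ − ω×Iω)/I = (-0.8629, -1.1100, -0.5933)
new body rate ω' = (-0.2863, -0.9110, 0.3407)
Hamilton product q⊗(0,ω) = (0.5000000, 0.0585786, -0.7656856, -0.0171572)
q' = normalize(q + ½dt·q⊗(0,ω)) = (0.7313, 0.5024, 0.4612, -0.0009)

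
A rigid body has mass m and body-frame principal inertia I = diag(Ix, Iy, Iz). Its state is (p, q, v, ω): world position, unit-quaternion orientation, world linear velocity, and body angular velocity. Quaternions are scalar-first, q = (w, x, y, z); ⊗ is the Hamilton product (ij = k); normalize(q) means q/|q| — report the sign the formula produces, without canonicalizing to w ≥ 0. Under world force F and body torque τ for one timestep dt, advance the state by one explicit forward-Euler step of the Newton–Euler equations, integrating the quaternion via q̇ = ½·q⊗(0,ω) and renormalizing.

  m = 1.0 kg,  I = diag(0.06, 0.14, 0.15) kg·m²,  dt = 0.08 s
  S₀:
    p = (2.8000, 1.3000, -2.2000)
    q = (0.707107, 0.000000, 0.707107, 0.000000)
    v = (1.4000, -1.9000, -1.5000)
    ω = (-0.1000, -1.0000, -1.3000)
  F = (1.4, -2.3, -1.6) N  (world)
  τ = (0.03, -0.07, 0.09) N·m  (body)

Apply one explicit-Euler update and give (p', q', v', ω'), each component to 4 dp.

p' = (2.9120, 1.1480, -2.3200)
q' = (0.7338, -0.0395, 0.6774, -0.0339)
v' = (1.5120, -2.0840, -1.6280)
ω' = (-0.0773, -1.0333, -1.2563)

α = I⁻¹(τ − ω×Iω) = (0.2833, -0.4164, 0.5467)
ω + α·dt = (-0.0773, -1.0333, -1.2563)
2q̇ = q⊗(0,ω) = (0.7071070, -0.9899498, -0.7071070, -0.8485284)
q' = normalize(q + ½dt·q⊗(0,ω)) = (0.7338, -0.0395, 0.6774, -0.0339)
a = F/m = (1.4000, -2.3000, -1.6000)
new position p' = (2.9120, 1.1480, -2.3200)
new velocity v' = (1.5120, -2.0840, -1.6280)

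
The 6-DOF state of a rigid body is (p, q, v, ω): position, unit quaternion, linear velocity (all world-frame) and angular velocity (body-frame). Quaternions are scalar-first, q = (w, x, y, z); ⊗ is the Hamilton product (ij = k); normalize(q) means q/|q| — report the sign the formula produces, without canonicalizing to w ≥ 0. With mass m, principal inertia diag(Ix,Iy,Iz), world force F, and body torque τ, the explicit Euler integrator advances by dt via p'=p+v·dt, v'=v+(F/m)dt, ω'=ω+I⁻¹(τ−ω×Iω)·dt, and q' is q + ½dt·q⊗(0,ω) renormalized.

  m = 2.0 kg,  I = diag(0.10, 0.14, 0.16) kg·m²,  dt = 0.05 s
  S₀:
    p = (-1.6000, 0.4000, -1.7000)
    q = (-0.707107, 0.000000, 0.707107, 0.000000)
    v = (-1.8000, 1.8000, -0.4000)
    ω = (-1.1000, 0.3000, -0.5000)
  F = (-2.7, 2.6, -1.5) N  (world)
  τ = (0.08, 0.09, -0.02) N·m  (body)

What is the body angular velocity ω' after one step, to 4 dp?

α = I⁻¹(τ − ω×Iω) = (0.8300, 0.8786, -0.0425)
new body rate ω' = (-1.0585, 0.3439, -0.5021)

ω' = (-1.0585, 0.3439, -0.5021)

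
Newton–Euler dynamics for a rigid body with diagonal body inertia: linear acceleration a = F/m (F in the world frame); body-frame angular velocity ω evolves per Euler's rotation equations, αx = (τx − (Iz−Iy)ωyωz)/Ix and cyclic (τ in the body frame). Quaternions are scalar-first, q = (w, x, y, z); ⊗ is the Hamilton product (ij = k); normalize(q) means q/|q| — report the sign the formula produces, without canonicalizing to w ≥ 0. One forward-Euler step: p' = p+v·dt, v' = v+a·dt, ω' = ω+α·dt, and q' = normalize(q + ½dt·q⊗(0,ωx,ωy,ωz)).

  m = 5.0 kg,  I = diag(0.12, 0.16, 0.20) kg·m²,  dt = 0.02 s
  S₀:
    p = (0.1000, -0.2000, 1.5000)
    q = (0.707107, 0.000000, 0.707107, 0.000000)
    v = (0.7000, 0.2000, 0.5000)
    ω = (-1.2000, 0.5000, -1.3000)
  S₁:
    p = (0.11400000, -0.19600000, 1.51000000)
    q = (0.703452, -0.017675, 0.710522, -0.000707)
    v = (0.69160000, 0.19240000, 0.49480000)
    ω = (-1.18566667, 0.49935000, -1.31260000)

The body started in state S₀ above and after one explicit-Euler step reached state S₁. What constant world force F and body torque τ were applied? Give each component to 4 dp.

F = (-2.1000, -1.9000, -1.3000)
τ = (0.0600, -0.1300, -0.1500)

Δv = v₁−v₀ = (-0.00840000, -0.00760000, -0.00520000)
m·(v₁−v₀)/dt = (-2.1000, -1.9000, -1.3000)
Δω = ω₁−ω₀ = (0.01433333, -0.00065000, -0.01260000)
I·α + gyro = (0.0600, -0.1300, -0.1500)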